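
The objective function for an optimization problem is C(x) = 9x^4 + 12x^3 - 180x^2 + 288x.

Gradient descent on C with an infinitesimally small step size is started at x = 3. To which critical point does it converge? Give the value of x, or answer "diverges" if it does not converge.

C'(x) = 36(x - 2)(x - 1)(x + 4), so C'(3) = 504.
Gradient descent moves in the -C' direction, i.e. x is decreasing.
The nearest critical point in that direction is x = 2, where C'' = 216 > 0 (a local minimum). The iterate converges there.

2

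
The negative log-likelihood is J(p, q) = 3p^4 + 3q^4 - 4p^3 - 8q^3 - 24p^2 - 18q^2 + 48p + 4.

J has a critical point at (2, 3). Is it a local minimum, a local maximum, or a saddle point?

The mixed partial ∂²J/∂p∂q is 0, so the Hessian at any point is diag(J_pp, J_qq) = diag(12(3p^2 - 2p - 4), 12(3q^2 - 4q - 3)).
At (2, 3): H = diag(48, 144).
Both eigenvalues are positive, so H is positive definite: a local minimum.

local minimum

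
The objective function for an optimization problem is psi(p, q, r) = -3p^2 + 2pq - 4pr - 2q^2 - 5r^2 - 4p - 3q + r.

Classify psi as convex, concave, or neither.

concave

psi is quadratic, so its Hessian is the constant matrix H = [[-6, 2, -4], [2, -4, 0], [-4, 0, -10]].
Leading principal minors: -6, 20, -136.
Signs alternate −, +, − ⇒ H ≺ 0 ⇒ concave.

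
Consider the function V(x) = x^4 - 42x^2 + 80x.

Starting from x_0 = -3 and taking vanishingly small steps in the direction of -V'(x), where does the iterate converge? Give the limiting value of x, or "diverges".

V'(x) = 4(x - 4)(x - 1)(x + 5), so V'(-3) = 224.
Gradient descent moves in the -V' direction, i.e. x is decreasing.
The nearest critical point in that direction is x = -5, where V'' = 216 > 0 (a local minimum). The iterate converges there.

-5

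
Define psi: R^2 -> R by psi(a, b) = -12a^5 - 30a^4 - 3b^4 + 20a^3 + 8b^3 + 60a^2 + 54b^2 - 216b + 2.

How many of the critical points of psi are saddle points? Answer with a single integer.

psi separates as a function of a plus a function of b, so ∇psi=0 decouples.
∂psi/∂a = -60a(a - 1)(a + 1)(a + 2) = 0 at a ∈ {-2, -1, 0, 1}; ∂psi/∂b = -12(b - 3)(b - 2)(b + 3) = 0 at b ∈ {-3, 2, 3}.
The Hessian is diagonal: diag(psi_aa, psi_bb). Second derivatives: psi_aa(-2)=360, psi_aa(-1)=-120, psi_aa(0)=120, psi_aa(1)=-360; psi_bb(-3)=-360, psi_bb(2)=60, psi_bb(3)=-72.
Saddle points occur where the two diagonal entries have opposite signs: (-2, -3), (-2, 3), (-1, 2), (0, -3), (0, 3), (1, 2). Count: 6.

6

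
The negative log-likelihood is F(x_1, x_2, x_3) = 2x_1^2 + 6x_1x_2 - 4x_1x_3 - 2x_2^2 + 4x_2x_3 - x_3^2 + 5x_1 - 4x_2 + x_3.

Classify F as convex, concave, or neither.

neither

F is quadratic, so its Hessian is the constant matrix H = [[4, 6, -4], [6, -4, 4], [-4, 4, -2]].
Leading principal minors: 4, -52, -88.
Neither pattern holds ⇒ H is indefinite ⇒ neither convex nor concave.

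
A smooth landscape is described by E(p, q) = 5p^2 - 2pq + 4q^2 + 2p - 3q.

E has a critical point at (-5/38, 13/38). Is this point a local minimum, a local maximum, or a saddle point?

local minimum

The Hessian of E is constant: H = [[10, -2], [-2, 8]].
det(H) = 10·8 − (-2)² = 76.
det(H) > 0 and tr(H) = 18 > 0, so H is positive definite and the point is a local minimum.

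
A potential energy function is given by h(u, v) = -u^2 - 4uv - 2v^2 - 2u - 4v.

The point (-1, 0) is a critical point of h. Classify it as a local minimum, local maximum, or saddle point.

The Hessian of h is constant: H = [[-2, -4], [-4, -4]].
det(H) = (-2)·(-4) − (-4)² = -8.
Since det(H) < 0, H is indefinite and the critical point is a saddle point.

saddle point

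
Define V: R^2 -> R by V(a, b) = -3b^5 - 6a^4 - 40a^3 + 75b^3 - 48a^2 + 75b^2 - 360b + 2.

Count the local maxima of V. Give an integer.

V separates as a function of a plus a function of b, so ∇V=0 decouples.
∂V/∂a = -24a(a + 1)(a + 4) = 0 at a ∈ {-4, -1, 0}; ∂V/∂b = -15(b - 4)(b - 1)(b + 2)(b + 3) = 0 at b ∈ {-3, -2, 1, 4}.
The Hessian is diagonal: diag(V_aa, V_bb). Second derivatives: V_aa(-4)=-288, V_aa(-1)=72, V_aa(0)=-96; V_bb(-3)=420, V_bb(-2)=-270, V_bb(1)=540, V_bb(4)=-1890.
Local maxima occur where both diagonal entries negative: (-4, -2), (-4, 4), (0, -2), (0, 4). Count: 4.

4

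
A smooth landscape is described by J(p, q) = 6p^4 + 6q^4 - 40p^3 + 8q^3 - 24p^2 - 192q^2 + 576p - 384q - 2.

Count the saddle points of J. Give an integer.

J separates as a function of p plus a function of q, so ∇J=0 decouples.
∂J/∂p = 24(p - 4)(p - 3)(p + 2) = 0 at p ∈ {-2, 3, 4}; ∂J/∂q = 24(q - 4)(q + 1)(q + 4) = 0 at q ∈ {-4, -1, 4}.
The Hessian is diagonal: diag(J_pp, J_qq). Second derivatives: J_pp(-2)=720, J_pp(3)=-120, J_pp(4)=144; J_qq(-4)=576, J_qq(-1)=-360, J_qq(4)=960.
Saddle points occur where the two diagonal entries have opposite signs: (-2, -1), (3, -4), (3, 4), (4, -1). Count: 4.

4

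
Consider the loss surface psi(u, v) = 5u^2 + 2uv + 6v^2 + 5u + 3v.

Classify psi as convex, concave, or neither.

convex

psi is quadratic, so its Hessian is the constant matrix H = [[10, 2], [2, 12]].
det(H) = 116, tr(H) = 22.
det(H) > 0 and tr(H) > 0, so H is positive definite everywhere: convex.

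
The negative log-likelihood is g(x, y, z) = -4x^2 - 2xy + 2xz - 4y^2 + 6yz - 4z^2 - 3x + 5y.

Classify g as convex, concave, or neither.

g is quadratic, so its Hessian is the constant matrix H = [[-8, -2, 2], [-2, -8, 6], [2, 6, -8]].
Leading principal minors: -8, 60, -208.
Signs alternate −, +, − ⇒ H ≺ 0 ⇒ concave.

concave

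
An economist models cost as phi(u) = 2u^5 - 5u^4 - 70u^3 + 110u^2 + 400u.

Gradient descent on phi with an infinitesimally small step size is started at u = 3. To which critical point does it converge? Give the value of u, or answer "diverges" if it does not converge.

5

phi'(u) = 10(u - 5)(u - 2)(u + 1)(u + 4), so phi'(3) = -560.
Gradient descent moves in the -phi' direction, i.e. u is increasing.
The nearest critical point in that direction is u = 5, where phi'' = 1620 > 0 (a local minimum). The iterate converges there.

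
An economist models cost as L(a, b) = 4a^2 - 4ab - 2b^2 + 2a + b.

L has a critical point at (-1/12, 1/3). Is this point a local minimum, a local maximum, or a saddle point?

The Hessian of L is constant: H = [[8, -4], [-4, -4]].
det(H) = 8·(-4) − (-4)² = -48.
Since det(H) < 0, H is indefinite and the critical point is a saddle point.

saddle point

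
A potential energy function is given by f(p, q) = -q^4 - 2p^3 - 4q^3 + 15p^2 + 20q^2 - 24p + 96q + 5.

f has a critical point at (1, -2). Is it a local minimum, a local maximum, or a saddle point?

local minimum

The mixed partial ∂²f/∂p∂q is 0, so the Hessian at any point is diag(f_pp, f_qq) = diag(6(-2p + 5), 4(-3q^2 - 6q + 10)).
At (1, -2): H = diag(18, 40).
Both eigenvalues are positive, so H is positive definite: a local minimum.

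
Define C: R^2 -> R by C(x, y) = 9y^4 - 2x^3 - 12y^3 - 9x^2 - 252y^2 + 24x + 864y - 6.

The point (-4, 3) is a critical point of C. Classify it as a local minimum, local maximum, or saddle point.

The mixed partial ∂²C/∂x∂y is 0, so the Hessian at any point is diag(C_xx, C_yy) = diag(-6(2x + 3), 36(3y^2 - 2y - 14)).
At (-4, 3): H = diag(30, 252).
Both eigenvalues are positive, so H is positive definite: a local minimum.

local minimum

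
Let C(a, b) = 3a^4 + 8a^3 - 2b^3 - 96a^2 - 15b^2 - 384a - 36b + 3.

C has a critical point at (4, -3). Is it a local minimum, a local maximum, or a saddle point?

local minimum

The mixed partial ∂²C/∂a∂b is 0, so the Hessian at any point is diag(C_aa, C_bb) = diag(12(3a^2 + 4a - 16), -6(2b + 5)).
At (4, -3): H = diag(576, 6).
Both eigenvalues are positive, so H is positive definite: a local minimum.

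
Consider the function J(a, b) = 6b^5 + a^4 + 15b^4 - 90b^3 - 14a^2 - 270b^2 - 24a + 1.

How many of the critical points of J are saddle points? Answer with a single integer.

6

J separates as a function of a plus a function of b, so ∇J=0 decouples.
∂J/∂a = 4(a - 3)(a + 1)(a + 2) = 0 at a ∈ {-2, -1, 3}; ∂J/∂b = 30b(b - 3)(b + 2)(b + 3) = 0 at b ∈ {-3, -2, 0, 3}.
The Hessian is diagonal: diag(J_aa, J_bb). Second derivatives: J_aa(-2)=20, J_aa(-1)=-16, J_aa(3)=80; J_bb(-3)=-540, J_bb(-2)=300, J_bb(0)=-540, J_bb(3)=2700.
Saddle points occur where the two diagonal entries have opposite signs: (-2, -3), (-2, 0), (-1, -2), (-1, 3), (3, -3), (3, 0). Count: 6.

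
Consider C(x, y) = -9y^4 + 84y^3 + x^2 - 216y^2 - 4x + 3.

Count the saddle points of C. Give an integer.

C separates as a function of x plus a function of y, so ∇C=0 decouples.
∂C/∂x = 2(x - 2) = 0 at x ∈ {2}; ∂C/∂y = -36y(y - 4)(y - 3) = 0 at y ∈ {0, 3, 4}.
The Hessian is diagonal: diag(C_xx, C_yy). Second derivatives: C_xx(2)=2; C_yy(0)=-432, C_yy(3)=108, C_yy(4)=-144.
Saddle points occur where the two diagonal entries have opposite signs: (2, 0), (2, 4). Count: 2.

2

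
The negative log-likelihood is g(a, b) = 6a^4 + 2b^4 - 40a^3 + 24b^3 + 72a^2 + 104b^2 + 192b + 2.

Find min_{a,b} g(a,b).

g(a,b) separates as P(a) + Q(b) + 2, so its minimum is min P + min Q + 2.
P'(a) = 24a(a - 3)(a - 2) vanishes at a ∈ {0, 2, 3}; Q'(b) = 8(b + 2)(b + 3)(b + 4) vanishes at b ∈ {-4, -3, -2}.
Local minima of P (where P''>0): P(0)=0, P(3)=54. Local minima of Q: Q(-4)=-128, Q(-2)=-128.
So the global minimum of g is P(0) + Q(-4) + 2 = 0 − 128 + 2 = -126, attained at (0, -4).

-126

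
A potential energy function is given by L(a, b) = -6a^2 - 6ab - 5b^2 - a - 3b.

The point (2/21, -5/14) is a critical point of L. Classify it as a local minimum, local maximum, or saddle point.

local maximum

The Hessian of L is constant: H = [[-12, -6], [-6, -10]].
det(H) = (-12)·(-10) − (-6)² = 84.
det(H) > 0 and tr(H) = -22 < 0, so H is negative definite and the point is a local maximum.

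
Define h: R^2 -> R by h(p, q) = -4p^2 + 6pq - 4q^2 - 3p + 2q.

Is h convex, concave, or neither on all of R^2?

h is quadratic, so its Hessian is the constant matrix H = [[-8, 6], [6, -8]].
det(H) = 28, tr(H) = -16.
det(H) > 0 and tr(H) < 0, so H is negative definite everywhere: concave.

concave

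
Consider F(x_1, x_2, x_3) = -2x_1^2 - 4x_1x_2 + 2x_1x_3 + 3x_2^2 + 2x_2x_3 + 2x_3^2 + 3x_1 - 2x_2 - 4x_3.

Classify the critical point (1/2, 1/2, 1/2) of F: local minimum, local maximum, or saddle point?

The Hessian is constant: H = [[-4, -4, 2], [-4, 6, 2], [2, 2, 4]].
Leading principal minors: Δ₁ = -4, Δ₂ = -40, Δ₃ = -200.
The minors fit neither the all-positive nor the alternating-sign pattern, so H is indefinite: a saddle point.

saddle point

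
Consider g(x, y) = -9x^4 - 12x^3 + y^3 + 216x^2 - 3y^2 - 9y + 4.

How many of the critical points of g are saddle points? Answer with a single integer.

g separates as a function of x plus a function of y, so ∇g=0 decouples.
∂g/∂x = -36x(x - 3)(x + 4) = 0 at x ∈ {-4, 0, 3}; ∂g/∂y = 3(y - 3)(y + 1) = 0 at y ∈ {-1, 3}.
The Hessian is diagonal: diag(g_xx, g_yy). Second derivatives: g_xx(-4)=-1008, g_xx(0)=432, g_xx(3)=-756; g_yy(-1)=-12, g_yy(3)=12.
Saddle points occur where the two diagonal entries have opposite signs: (-4, 3), (0, -1), (3, 3). Count: 3.

3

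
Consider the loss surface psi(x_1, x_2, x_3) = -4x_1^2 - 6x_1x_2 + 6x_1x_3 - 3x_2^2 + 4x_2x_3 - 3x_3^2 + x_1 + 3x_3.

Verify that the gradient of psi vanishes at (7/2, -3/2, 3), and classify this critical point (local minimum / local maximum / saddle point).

∇psi = (-8x_1 - 6x_2 + 6x_3 + 1, -6x_1 - 6x_2 + 4x_3, 6x_1 + 4x_2 - 6x_3 + 3); substituting (7/2, -3/2, 3) gives ∇psi = (0, 0, 0), so (7/2, -3/2, 3) is indeed a critical point.
The Hessian is constant: H = [[-8, -6, 6], [-6, -6, 4], [6, 4, -6]].
Leading principal minors: Δ₁ = -8, Δ₂ = 12, Δ₃ = -16.
The minors alternate sign starting negative (−, +, −), so H is negative definite: a local maximum.

local maximum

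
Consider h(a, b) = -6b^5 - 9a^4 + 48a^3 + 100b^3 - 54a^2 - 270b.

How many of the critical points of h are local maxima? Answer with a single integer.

h separates as a function of a plus a function of b, so ∇h=0 decouples.
∂h/∂a = -36a(a - 3)(a - 1) = 0 at a ∈ {0, 1, 3}; ∂h/∂b = -30(b - 3)(b - 1)(b + 1)(b + 3) = 0 at b ∈ {-3, -1, 1, 3}.
The Hessian is diagonal: diag(h_aa, h_bb). Second derivatives: h_aa(0)=-108, h_aa(1)=72, h_aa(3)=-216; h_bb(-3)=1440, h_bb(-1)=-480, h_bb(1)=480, h_bb(3)=-1440.
Local maxima occur where both diagonal entries negative: (0, -1), (0, 3), (3, -1), (3, 3). Count: 4.

4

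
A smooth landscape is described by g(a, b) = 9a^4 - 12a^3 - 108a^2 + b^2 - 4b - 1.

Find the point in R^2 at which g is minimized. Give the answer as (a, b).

(3, 2)

g(a,b) separates as P(a) + Q(b) − 1, so its minimum is min P + min Q − 1.
P'(a) = 36a(a - 3)(a + 2) vanishes at a ∈ {-2, 0, 3}; Q'(b) = 2b - 4 vanishes at b ∈ {2}.
Local minima of P (where P''>0): P(-2)=-192, P(3)=-567. Local minima of Q: Q(2)=-4.
So the global minimum of g is P(3) + Q(2) − 1 = -567 − 4 − 1 = -572, attained at (3, 2).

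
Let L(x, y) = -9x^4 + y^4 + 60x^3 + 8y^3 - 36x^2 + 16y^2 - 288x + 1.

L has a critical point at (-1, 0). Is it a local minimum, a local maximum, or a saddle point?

The mixed partial ∂²L/∂x∂y is 0, so the Hessian at any point is diag(L_xx, L_yy) = diag(36(-3x^2 + 10x - 2), 4(3y^2 + 12y + 8)).
At (-1, 0): H = diag(-540, 32).
The eigenvalues have opposite signs, so H is indefinite: a saddle point.

saddle point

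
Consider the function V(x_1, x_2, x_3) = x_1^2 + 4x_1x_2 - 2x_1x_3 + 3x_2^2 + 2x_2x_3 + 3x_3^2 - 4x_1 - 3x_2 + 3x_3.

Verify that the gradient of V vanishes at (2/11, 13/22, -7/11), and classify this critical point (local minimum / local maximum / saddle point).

∇V = (2x_1 + 4x_2 - 2x_3 - 4, 4x_1 + 6x_2 + 2x_3 - 3, -2x_1 + 2x_2 + 6x_3 + 3); substituting (2/11, 13/22, -7/11) gives ∇V = (0, 0, 0), so (2/11, 13/22, -7/11) is indeed a critical point.
The Hessian is constant: H = [[2, 4, -2], [4, 6, 2], [-2, 2, 6]].
Leading principal minors: Δ₁ = 2, Δ₂ = -4, Δ₃ = -88.
The minors fit neither the all-positive nor the alternating-sign pattern, so H is indefinite: a saddle point.

saddle point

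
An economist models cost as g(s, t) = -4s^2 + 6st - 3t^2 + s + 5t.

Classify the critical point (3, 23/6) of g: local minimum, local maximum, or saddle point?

local maximum

The Hessian of g is constant: H = [[-8, 6], [6, -6]].
det(H) = (-8)·(-6) − 6² = 12.
det(H) > 0 and tr(H) = -14 < 0, so H is negative definite and the point is a local maximum.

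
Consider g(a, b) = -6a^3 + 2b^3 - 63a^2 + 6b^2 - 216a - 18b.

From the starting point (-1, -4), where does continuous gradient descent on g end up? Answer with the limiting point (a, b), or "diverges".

g is separable, so gradient descent decouples: a follows -∂g/∂a, b follows -∂g/∂b.
∂g/∂a = -18(a + 3)(a + 4); at a=-1 this is -108, so a increases.
∂g/∂b = 6(b - 1)(b + 3); at b=-4 this is 30, so b decreases.
The a-coordinate has no critical point in that direction and runs off to infinity.

diverges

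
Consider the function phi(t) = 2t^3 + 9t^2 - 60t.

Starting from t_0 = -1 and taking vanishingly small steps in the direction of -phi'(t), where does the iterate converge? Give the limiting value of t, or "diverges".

2

phi'(t) = 6(t - 2)(t + 5), so phi'(-1) = -72.
Gradient descent moves in the -phi' direction, i.e. t is increasing.
The nearest critical point in that direction is t = 2, where phi'' = 42 > 0 (a local minimum). The iterate converges there.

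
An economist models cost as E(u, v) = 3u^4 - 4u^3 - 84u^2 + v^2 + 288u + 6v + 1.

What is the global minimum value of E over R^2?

E(u,v) separates as P(u) + Q(v) + 1, so its minimum is min P + min Q + 1.
P'(u) = 12(u - 3)(u - 2)(u + 4) vanishes at u ∈ {-4, 2, 3}; Q'(v) = 2v + 6 vanishes at v ∈ {-3}.
Local minima of P (where P''>0): P(-4)=-1472, P(3)=243. Local minima of Q: Q(-3)=-9.
So the global minimum of E is P(-4) + Q(-3) + 1 = -1472 − 9 + 1 = -1480, attained at (-4, -3).

-1480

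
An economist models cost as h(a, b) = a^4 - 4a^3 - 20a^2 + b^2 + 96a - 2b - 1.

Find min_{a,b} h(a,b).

-281

h(a,b) separates as P(a) + Q(b) − 1, so its minimum is min P + min Q − 1.
P'(a) = 4(a - 4)(a - 2)(a + 3) vanishes at a ∈ {-3, 2, 4}; Q'(b) = 2b - 2 vanishes at b ∈ {1}.
Local minima of P (where P''>0): P(-3)=-279, P(4)=64. Local minima of Q: Q(1)=-1.
So the global minimum of h is P(-3) + Q(1) − 1 = -279 − 1 − 1 = -281, attained at (-3, 1).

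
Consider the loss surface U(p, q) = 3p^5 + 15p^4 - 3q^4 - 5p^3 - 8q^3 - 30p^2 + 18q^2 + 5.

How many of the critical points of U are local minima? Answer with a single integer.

U separates as a function of p plus a function of q, so ∇U=0 decouples.
∂U/∂p = 15p(p - 1)(p + 1)(p + 4) = 0 at p ∈ {-4, -1, 0, 1}; ∂U/∂q = -12q(q - 1)(q + 3) = 0 at q ∈ {-3, 0, 1}.
The Hessian is diagonal: diag(U_pp, U_qq). Second derivatives: U_pp(-4)=-900, U_pp(-1)=90, U_pp(0)=-60, U_pp(1)=150; U_qq(-3)=-144, U_qq(0)=36, U_qq(1)=-48.
Local minima occur where both diagonal entries positive: (-1, 0), (1, 0). Count: 2.

2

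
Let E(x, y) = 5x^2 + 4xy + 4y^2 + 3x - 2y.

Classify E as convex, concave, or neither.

E is quadratic, so its Hessian is the constant matrix H = [[10, 4], [4, 8]].
det(H) = 64, tr(H) = 18.
det(H) > 0 and tr(H) > 0, so H is positive definite everywhere: convex.

convex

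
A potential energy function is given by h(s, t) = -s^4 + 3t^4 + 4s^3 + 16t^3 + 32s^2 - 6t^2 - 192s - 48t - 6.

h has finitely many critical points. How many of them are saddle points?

h separates as a function of s plus a function of t, so ∇h=0 decouples.
∂h/∂s = -4(s - 4)(s - 3)(s + 4) = 0 at s ∈ {-4, 3, 4}; ∂h/∂t = 12(t - 1)(t + 1)(t + 4) = 0 at t ∈ {-4, -1, 1}.
The Hessian is diagonal: diag(h_ss, h_tt). Second derivatives: h_ss(-4)=-224, h_ss(3)=28, h_ss(4)=-32; h_tt(-4)=180, h_tt(-1)=-72, h_tt(1)=120.
Saddle points occur where the two diagonal entries have opposite signs: (-4, -4), (-4, 1), (3, -1), (4, -4), (4, 1). Count: 5.

5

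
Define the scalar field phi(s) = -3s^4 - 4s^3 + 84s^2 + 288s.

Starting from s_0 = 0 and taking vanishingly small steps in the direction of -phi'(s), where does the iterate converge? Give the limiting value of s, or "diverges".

phi'(s) = -12(s - 4)(s + 2)(s + 3), so phi'(0) = 288.
Gradient descent moves in the -phi' direction, i.e. s is decreasing.
The nearest critical point in that direction is s = -2, where phi'' = 72 > 0 (a local minimum). The iterate converges there.

-2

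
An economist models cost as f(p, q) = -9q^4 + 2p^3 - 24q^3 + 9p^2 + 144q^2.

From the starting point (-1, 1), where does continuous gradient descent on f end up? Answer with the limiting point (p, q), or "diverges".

f is separable, so gradient descent decouples: p follows -∂f/∂p, q follows -∂f/∂q.
∂f/∂p = 6p(p + 3); at p=-1 this is -12, so p increases.
∂f/∂q = -36q(q - 2)(q + 4); at q=1 this is 180, so q decreases.
p converges to its nearest critical value 0 (a local min of the p-part); q converges to 0. The iterate converges to (0, 0).

(0, 0)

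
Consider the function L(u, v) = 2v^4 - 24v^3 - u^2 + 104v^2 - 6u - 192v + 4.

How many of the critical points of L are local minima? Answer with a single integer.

0

L separates as a function of u plus a function of v, so ∇L=0 decouples.
∂L/∂u = -2(u + 3) = 0 at u ∈ {-3}; ∂L/∂v = 8(v - 4)(v - 3)(v - 2) = 0 at v ∈ {2, 3, 4}.
The Hessian is diagonal: diag(L_uu, L_vv). Second derivatives: L_uu(-3)=-2; L_vv(2)=16, L_vv(3)=-8, L_vv(4)=16.
Local minima occur where both diagonal entries positive: none. Count: 0.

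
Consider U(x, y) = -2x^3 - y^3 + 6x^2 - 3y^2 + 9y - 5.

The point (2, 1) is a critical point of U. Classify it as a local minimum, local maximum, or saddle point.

local maximum

The mixed partial ∂²U/∂x∂y is 0, so the Hessian at any point is diag(U_xx, U_yy) = diag(12(-x + 1), -6(y + 1)).
At (2, 1): H = diag(-12, -12).
Both eigenvalues are negative, so H is negative definite: a local maximum.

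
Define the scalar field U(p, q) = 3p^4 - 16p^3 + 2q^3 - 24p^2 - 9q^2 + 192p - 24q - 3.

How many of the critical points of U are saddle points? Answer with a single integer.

U separates as a function of p plus a function of q, so ∇U=0 decouples.
∂U/∂p = 12(p - 4)(p - 2)(p + 2) = 0 at p ∈ {-2, 2, 4}; ∂U/∂q = 6(q - 4)(q + 1) = 0 at q ∈ {-1, 4}.
The Hessian is diagonal: diag(U_pp, U_qq). Second derivatives: U_pp(-2)=288, U_pp(2)=-96, U_pp(4)=144; U_qq(-1)=-30, U_qq(4)=30.
Saddle points occur where the two diagonal entries have opposite signs: (-2, -1), (2, 4), (4, -1). Count: 3.

3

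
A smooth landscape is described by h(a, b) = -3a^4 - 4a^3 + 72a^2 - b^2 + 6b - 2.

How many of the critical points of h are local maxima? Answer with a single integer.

2

h separates as a function of a plus a function of b, so ∇h=0 decouples.
∂h/∂a = -12a(a - 3)(a + 4) = 0 at a ∈ {-4, 0, 3}; ∂h/∂b = -2(b - 3) = 0 at b ∈ {3}.
The Hessian is diagonal: diag(h_aa, h_bb). Second derivatives: h_aa(-4)=-336, h_aa(0)=144, h_aa(3)=-252; h_bb(3)=-2.
Local maxima occur where both diagonal entries negative: (-4, 3), (3, 3). Count: 2.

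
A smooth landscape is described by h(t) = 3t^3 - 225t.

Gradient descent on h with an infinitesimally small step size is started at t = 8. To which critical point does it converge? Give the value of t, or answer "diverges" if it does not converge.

h'(t) = 9(t - 5)(t + 5), so h'(8) = 351.
Gradient descent moves in the -h' direction, i.e. t is decreasing.
The nearest critical point in that direction is t = 5, where h'' = 90 > 0 (a local minimum). The iterate converges there.

5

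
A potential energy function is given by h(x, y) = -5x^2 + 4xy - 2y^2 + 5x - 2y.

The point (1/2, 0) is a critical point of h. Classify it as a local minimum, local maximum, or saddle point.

The Hessian of h is constant: H = [[-10, 4], [4, -4]].
det(H) = (-10)·(-4) − 4² = 24.
det(H) > 0 and tr(H) = -14 < 0, so H is negative definite and the point is a local maximum.

local maximum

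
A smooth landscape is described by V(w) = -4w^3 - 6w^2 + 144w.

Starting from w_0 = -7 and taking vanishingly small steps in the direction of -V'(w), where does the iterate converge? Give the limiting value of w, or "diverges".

-4

V'(w) = -12(w - 3)(w + 4), so V'(-7) = -360.
Gradient descent moves in the -V' direction, i.e. w is increasing.
The nearest critical point in that direction is w = -4, where V'' = 84 > 0 (a local minimum). The iterate converges there.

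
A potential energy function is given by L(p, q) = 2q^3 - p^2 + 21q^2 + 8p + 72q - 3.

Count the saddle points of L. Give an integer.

1

L separates as a function of p plus a function of q, so ∇L=0 decouples.
∂L/∂p = -2(p - 4) = 0 at p ∈ {4}; ∂L/∂q = 6(q + 3)(q + 4) = 0 at q ∈ {-4, -3}.
The Hessian is diagonal: diag(L_pp, L_qq). Second derivatives: L_pp(4)=-2; L_qq(-4)=-6, L_qq(-3)=6.
Saddle points occur where the two diagonal entries have opposite signs: (4, -3). Count: 1.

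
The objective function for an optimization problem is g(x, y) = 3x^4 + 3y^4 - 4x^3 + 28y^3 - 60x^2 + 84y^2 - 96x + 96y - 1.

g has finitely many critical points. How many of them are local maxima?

1

g separates as a function of x plus a function of y, so ∇g=0 decouples.
∂g/∂x = 12(x - 4)(x + 1)(x + 2) = 0 at x ∈ {-2, -1, 4}; ∂g/∂y = 12(y + 1)(y + 2)(y + 4) = 0 at y ∈ {-4, -2, -1}.
The Hessian is diagonal: diag(g_xx, g_yy). Second derivatives: g_xx(-2)=72, g_xx(-1)=-60, g_xx(4)=360; g_yy(-4)=72, g_yy(-2)=-24, g_yy(-1)=36.
Local maxima occur where both diagonal entries negative: (-1, -2). Count: 1.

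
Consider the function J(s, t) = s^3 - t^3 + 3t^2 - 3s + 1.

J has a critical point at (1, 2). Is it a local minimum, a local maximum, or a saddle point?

The mixed partial ∂²J/∂s∂t is 0, so the Hessian at any point is diag(J_ss, J_tt) = diag(6s, 6(-t + 1)).
At (1, 2): H = diag(6, -6).
The eigenvalues have opposite signs, so H is indefinite: a saddle point.

saddle point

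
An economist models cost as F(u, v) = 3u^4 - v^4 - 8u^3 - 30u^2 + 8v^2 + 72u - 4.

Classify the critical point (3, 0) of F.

The mixed partial ∂²F/∂u∂v is 0, so the Hessian at any point is diag(F_uu, F_vv) = diag(12(3u^2 - 4u - 5), 4(-3v^2 + 4)).
At (3, 0): H = diag(120, 16).
Both eigenvalues are positive, so H is positive definite: a local minimum.

local minimum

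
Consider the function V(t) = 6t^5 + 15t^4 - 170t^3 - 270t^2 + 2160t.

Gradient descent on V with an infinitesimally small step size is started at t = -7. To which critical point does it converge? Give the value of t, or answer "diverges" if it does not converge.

diverges

V'(t) = 30(t - 3)(t - 2)(t + 3)(t + 4), so V'(-7) = 32400.
Gradient descent moves in the -V' direction, i.e. t is decreasing.
There is no critical point below t=-7, and V' keeps the same sign, so the iterate runs off to −∞.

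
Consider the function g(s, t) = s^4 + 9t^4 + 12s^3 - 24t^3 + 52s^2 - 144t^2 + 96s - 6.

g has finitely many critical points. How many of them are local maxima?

1

g separates as a function of s plus a function of t, so ∇g=0 decouples.
∂g/∂s = 4(s + 2)(s + 3)(s + 4) = 0 at s ∈ {-4, -3, -2}; ∂g/∂t = 36t(t - 4)(t + 2) = 0 at t ∈ {-2, 0, 4}.
The Hessian is diagonal: diag(g_ss, g_tt). Second derivatives: g_ss(-4)=8, g_ss(-3)=-4, g_ss(-2)=8; g_tt(-2)=432, g_tt(0)=-288, g_tt(4)=864.
Local maxima occur where both diagonal entries negative: (-3, 0). Count: 1.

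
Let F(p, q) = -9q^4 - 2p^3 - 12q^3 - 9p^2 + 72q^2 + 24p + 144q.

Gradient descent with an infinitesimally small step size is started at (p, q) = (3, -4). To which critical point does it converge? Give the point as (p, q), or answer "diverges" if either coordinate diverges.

diverges

F is separable, so gradient descent decouples: p follows -∂F/∂p, q follows -∂F/∂q.
∂F/∂p = -6(p - 1)(p + 4); at p=3 this is -84, so p increases.
∂F/∂q = -36(q - 2)(q + 1)(q + 2); at q=-4 this is 1296, so q decreases.
The p-coordinate has no critical point in that direction and runs off to infinity.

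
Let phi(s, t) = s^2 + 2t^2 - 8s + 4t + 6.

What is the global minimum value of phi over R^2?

-12

phi(s,t) separates as P(s) + Q(t) + 6, so its minimum is min P + min Q + 6.
P'(s) = 2s - 8 vanishes at s ∈ {4}; Q'(t) = 4(t + 1) vanishes at t ∈ {-1}.
Local minima of P (where P''>0): P(4)=-16. Local minima of Q: Q(-1)=-2.
So the global minimum of phi is P(4) + Q(-1) + 6 = -16 − 2 + 6 = -12, attained at (4, -1).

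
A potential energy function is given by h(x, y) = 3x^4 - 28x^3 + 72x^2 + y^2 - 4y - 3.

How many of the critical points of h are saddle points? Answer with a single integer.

1

h separates as a function of x plus a function of y, so ∇h=0 decouples.
∂h/∂x = 12x(x - 4)(x - 3) = 0 at x ∈ {0, 3, 4}; ∂h/∂y = 2(y - 2) = 0 at y ∈ {2}.
The Hessian is diagonal: diag(h_xx, h_yy). Second derivatives: h_xx(0)=144, h_xx(3)=-36, h_xx(4)=48; h_yy(2)=2.
Saddle points occur where the two diagonal entries have opposite signs: (3, 2). Count: 1.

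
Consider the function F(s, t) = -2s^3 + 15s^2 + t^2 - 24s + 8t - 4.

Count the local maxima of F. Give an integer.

F separates as a function of s plus a function of t, so ∇F=0 decouples.
∂F/∂s = -6(s - 4)(s - 1) = 0 at s ∈ {1, 4}; ∂F/∂t = 2(t + 4) = 0 at t ∈ {-4}.
The Hessian is diagonal: diag(F_ss, F_tt). Second derivatives: F_ss(1)=18, F_ss(4)=-18; F_tt(-4)=2.
Local maxima occur where both diagonal entries negative: none. Count: 0.

0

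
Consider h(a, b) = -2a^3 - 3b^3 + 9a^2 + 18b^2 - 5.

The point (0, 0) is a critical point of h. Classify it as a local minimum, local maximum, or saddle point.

local minimum

The mixed partial ∂²h/∂a∂b is 0, so the Hessian at any point is diag(h_aa, h_bb) = diag(6(-2a + 3), 18(-b + 2)).
At (0, 0): H = diag(18, 36).
Both eigenvalues are positive, so H is positive definite: a local minimum.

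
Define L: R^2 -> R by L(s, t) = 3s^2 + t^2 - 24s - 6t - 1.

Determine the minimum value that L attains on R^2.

-58

L(s,t) separates as P(s) + Q(t) − 1, so its minimum is min P + min Q − 1.
P'(s) = 6s - 24 vanishes at s ∈ {4}; Q'(t) = 2(t - 3) vanishes at t ∈ {3}.
Local minima of P (where P''>0): P(4)=-48. Local minima of Q: Q(3)=-9.
So the global minimum of L is P(4) + Q(3) − 1 = -48 − 9 − 1 = -58, attained at (4, 3).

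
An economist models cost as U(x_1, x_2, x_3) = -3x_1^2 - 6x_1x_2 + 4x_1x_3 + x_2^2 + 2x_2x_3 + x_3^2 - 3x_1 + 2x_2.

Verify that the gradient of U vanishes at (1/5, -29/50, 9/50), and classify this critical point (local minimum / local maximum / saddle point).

∇U = (-6x_1 - 6x_2 + 4x_3 - 3, -6x_1 + 2x_2 + 2x_3 + 2, 4x_1 + 2x_2 + 2x_3); substituting (1/5, -29/50, 9/50) gives ∇U = (0, 0, 0), so (1/5, -29/50, 9/50) is indeed a critical point.
The Hessian is constant: H = [[-6, -6, 4], [-6, 2, 2], [4, 2, 2]].
Leading principal minors: Δ₁ = -6, Δ₂ = -48, Δ₃ = -200.
The minors fit neither the all-positive nor the alternating-sign pattern, so H is indefinite: a saddle point.

saddle point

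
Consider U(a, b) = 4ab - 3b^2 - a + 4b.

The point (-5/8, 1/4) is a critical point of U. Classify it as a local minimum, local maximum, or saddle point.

The Hessian of U is constant: H = [[0, 4], [4, -6]].
det(H) = 0·(-6) − 4² = -16.
Since det(H) < 0, H is indefinite and the critical point is a saddle point.

saddle point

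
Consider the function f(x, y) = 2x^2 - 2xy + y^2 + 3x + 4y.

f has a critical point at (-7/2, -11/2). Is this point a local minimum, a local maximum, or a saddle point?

The Hessian of f is constant: H = [[4, -2], [-2, 2]].
det(H) = 4·2 − (-2)² = 4.
det(H) > 0 and tr(H) = 6 > 0, so H is positive definite and the point is a local minimum.

local minimum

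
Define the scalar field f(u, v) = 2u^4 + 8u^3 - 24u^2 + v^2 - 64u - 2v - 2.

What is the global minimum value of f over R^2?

f(u,v) separates as P(u) + Q(v) − 2, so its minimum is min P + min Q − 2.
P'(u) = 8(u - 2)(u + 1)(u + 4) vanishes at u ∈ {-4, -1, 2}; Q'(v) = 2v - 2 vanishes at v ∈ {1}.
Local minima of P (where P''>0): P(-4)=-128, P(2)=-128. Local minima of Q: Q(1)=-1.
So the global minimum of f is P(-4) + Q(1) − 2 = -128 − 1 − 2 = -131, attained at (-4, 1).

-131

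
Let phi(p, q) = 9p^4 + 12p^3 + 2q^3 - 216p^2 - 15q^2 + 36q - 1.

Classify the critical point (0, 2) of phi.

The mixed partial ∂²phi/∂p∂q is 0, so the Hessian at any point is diag(phi_pp, phi_qq) = diag(36(3p^2 + 2p - 12), 6(2q - 5)).
At (0, 2): H = diag(-432, -6).
Both eigenvalues are negative, so H is negative definite: a local maximum.

local maximum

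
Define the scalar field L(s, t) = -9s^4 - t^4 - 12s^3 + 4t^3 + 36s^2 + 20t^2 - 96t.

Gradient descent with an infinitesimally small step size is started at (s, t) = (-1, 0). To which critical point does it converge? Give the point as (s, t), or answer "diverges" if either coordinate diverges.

L is separable, so gradient descent decouples: s follows -∂L/∂s, t follows -∂L/∂t.
∂L/∂s = -36s(s - 1)(s + 2); at s=-1 this is -72, so s increases.
∂L/∂t = -4(t - 4)(t - 2)(t + 3); at t=0 this is -96, so t increases.
s converges to its nearest critical value 0 (a local min of the s-part); t converges to 2. The iterate converges to (0, 2).

(0, 2)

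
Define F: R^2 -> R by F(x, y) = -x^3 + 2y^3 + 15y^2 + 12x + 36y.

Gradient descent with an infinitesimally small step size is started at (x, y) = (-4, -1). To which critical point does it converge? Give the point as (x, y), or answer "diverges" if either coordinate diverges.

F is separable, so gradient descent decouples: x follows -∂F/∂x, y follows -∂F/∂y.
∂F/∂x = -3(x - 2)(x + 2); at x=-4 this is -36, so x increases.
∂F/∂y = 6(y + 2)(y + 3); at y=-1 this is 12, so y decreases.
x converges to its nearest critical value -2 (a local min of the x-part); y converges to -2. The iterate converges to (-2, -2).

(-2, -2)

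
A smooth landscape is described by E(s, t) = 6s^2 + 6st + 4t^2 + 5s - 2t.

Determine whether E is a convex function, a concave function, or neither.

E is quadratic, so its Hessian is the constant matrix H = [[12, 6], [6, 8]].
det(H) = 60, tr(H) = 20.
det(H) > 0 and tr(H) > 0, so H is positive definite everywhere: convex.

convex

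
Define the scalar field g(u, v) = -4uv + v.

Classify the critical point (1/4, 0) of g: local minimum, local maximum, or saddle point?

saddle point

The Hessian of g is constant: H = [[0, -4], [-4, 0]].
det(H) = 0·0 − (-4)² = -16.
Since det(H) < 0, H is indefinite and the critical point is a saddle point.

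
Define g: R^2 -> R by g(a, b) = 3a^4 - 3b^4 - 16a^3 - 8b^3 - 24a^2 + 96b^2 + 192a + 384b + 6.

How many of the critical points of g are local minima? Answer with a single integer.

2

g separates as a function of a plus a function of b, so ∇g=0 decouples.
∂g/∂a = 12(a - 4)(a - 2)(a + 2) = 0 at a ∈ {-2, 2, 4}; ∂g/∂b = -12(b - 4)(b + 2)(b + 4) = 0 at b ∈ {-4, -2, 4}.
The Hessian is diagonal: diag(g_aa, g_bb). Second derivatives: g_aa(-2)=288, g_aa(2)=-96, g_aa(4)=144; g_bb(-4)=-192, g_bb(-2)=144, g_bb(4)=-576.
Local minima occur where both diagonal entries positive: (-2, -2), (4, -2). Count: 2.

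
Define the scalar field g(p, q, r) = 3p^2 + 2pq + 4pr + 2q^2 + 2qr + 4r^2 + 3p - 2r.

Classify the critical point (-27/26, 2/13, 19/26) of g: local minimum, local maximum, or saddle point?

The Hessian is constant: H = [[6, 2, 4], [2, 4, 2], [4, 2, 8]].
Leading principal minors: Δ₁ = 6, Δ₂ = 20, Δ₃ = 104.
All leading minors are positive, so H is positive definite: a local minimum.

local minimum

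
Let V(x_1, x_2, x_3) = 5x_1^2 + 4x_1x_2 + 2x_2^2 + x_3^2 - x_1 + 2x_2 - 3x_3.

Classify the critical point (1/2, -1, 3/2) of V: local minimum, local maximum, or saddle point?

local minimum

The Hessian is constant: H = [[10, 4, 0], [4, 4, 0], [0, 0, 2]].
Leading principal minors: Δ₁ = 10, Δ₂ = 24, Δ₃ = 48.
All leading minors are positive, so H is positive definite: a local minimum.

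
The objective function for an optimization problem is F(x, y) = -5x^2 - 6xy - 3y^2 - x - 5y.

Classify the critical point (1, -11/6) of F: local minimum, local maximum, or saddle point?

local maximum

The Hessian of F is constant: H = [[-10, -6], [-6, -6]].
det(H) = (-10)·(-6) − (-6)² = 24.
det(H) > 0 and tr(H) = -16 < 0, so H is negative definite and the point is a local maximum.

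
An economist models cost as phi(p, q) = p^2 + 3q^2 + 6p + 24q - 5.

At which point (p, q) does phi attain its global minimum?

phi(p,q) separates as A(p) + B(q) − 5, so its minimum is min A + min B − 5.
A'(p) = 2p + 6 vanishes at p ∈ {-3}; B'(q) = 6q + 24 vanishes at q ∈ {-4}.
Local minima of A (where A''>0): A(-3)=-9. Local minima of B: B(-4)=-48.
So the global minimum of phi is A(-3) + B(-4) − 5 = -9 − 48 − 5 = -62, attained at (-3, -4).

(-3, -4)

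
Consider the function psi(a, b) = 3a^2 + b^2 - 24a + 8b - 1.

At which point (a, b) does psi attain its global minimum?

(4, -4)

psi(a,b) separates as P(a) + Q(b) − 1, so its minimum is min P + min Q − 1.
P'(a) = 6a - 24 vanishes at a ∈ {4}; Q'(b) = 2b + 8 vanishes at b ∈ {-4}.
Local minima of P (where P''>0): P(4)=-48. Local minima of Q: Q(-4)=-16.
So the global minimum of psi is P(4) + Q(-4) − 1 = -48 − 16 − 1 = -65, attained at (4, -4).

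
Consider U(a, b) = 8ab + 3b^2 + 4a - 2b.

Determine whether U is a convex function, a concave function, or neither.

neither

U is quadratic, so its Hessian is the constant matrix H = [[0, 8], [8, 6]].
det(H) = -64, tr(H) = 6.
det(H) < 0, so H is indefinite: neither convex nor concave.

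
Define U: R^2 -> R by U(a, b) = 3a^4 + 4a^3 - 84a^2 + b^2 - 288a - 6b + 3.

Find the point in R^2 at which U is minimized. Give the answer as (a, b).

(4, 3)

U(a,b) separates as P(a) + Q(b) + 3, so its minimum is min P + min Q + 3.
P'(a) = 12(a - 4)(a + 2)(a + 3) vanishes at a ∈ {-3, -2, 4}; Q'(b) = 2b - 6 vanishes at b ∈ {3}.
Local minima of P (where P''>0): P(-3)=243, P(4)=-1472. Local minima of Q: Q(3)=-9.
So the global minimum of U is P(4) + Q(3) + 3 = -1472 − 9 + 3 = -1478, attained at (4, 3).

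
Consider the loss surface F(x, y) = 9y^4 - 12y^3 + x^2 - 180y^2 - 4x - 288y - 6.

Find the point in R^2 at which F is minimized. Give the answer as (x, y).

(2, 4)

F(x,y) separates as P(x) + Q(y) − 6, so its minimum is min P + min Q − 6.
P'(x) = 2x - 4 vanishes at x ∈ {2}; Q'(y) = 36(y - 4)(y + 1)(y + 2) vanishes at y ∈ {-2, -1, 4}.
Local minima of P (where P''>0): P(2)=-4. Local minima of Q: Q(-2)=96, Q(4)=-2496.
So the global minimum of F is P(2) + Q(4) − 6 = -4 − 2496 − 6 = -2506, attained at (2, 4).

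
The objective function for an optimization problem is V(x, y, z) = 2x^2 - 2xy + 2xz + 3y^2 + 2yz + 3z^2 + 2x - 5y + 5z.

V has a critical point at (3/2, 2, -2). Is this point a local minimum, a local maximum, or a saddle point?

local minimum

The Hessian is constant: H = [[4, -2, 2], [-2, 6, 2], [2, 2, 6]].
Leading principal minors: Δ₁ = 4, Δ₂ = 20, Δ₃ = 64.
All leading minors are positive, so H is positive definite: a local minimum.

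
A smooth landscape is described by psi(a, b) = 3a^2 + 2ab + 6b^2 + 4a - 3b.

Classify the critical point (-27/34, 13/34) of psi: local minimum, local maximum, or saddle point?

local minimum

The Hessian of psi is constant: H = [[6, 2], [2, 12]].
det(H) = 6·12 − 2² = 68.
det(H) > 0 and tr(H) = 18 > 0, so H is positive definite and the point is a local minimum.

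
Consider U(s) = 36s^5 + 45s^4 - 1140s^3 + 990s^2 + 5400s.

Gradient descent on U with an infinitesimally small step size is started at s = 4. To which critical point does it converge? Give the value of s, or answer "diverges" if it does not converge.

U'(s) = 180(s - 3)(s - 2)(s + 1)(s + 5), so U'(4) = 16200.
Gradient descent moves in the -U' direction, i.e. s is decreasing.
The nearest critical point in that direction is s = 3, where U'' = 5760 > 0 (a local minimum). The iterate converges there.

3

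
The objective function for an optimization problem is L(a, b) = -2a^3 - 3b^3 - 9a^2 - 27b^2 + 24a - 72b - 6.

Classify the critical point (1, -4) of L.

saddle point

The mixed partial ∂²L/∂a∂b is 0, so the Hessian at any point is diag(L_aa, L_bb) = diag(-6(2a + 3), -18(b + 3)).
At (1, -4): H = diag(-30, 18).
The eigenvalues have opposite signs, so H is indefinite: a saddle point.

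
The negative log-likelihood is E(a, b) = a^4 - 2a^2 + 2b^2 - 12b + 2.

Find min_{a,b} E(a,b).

-17

E(a,b) separates as P(a) + Q(b) + 2, so its minimum is min P + min Q + 2.
P'(a) = 4a(a - 1)(a + 1) vanishes at a ∈ {-1, 0, 1}; Q'(b) = 4b - 12 vanishes at b ∈ {3}.
Local minima of P (where P''>0): P(-1)=-1, P(1)=-1. Local minima of Q: Q(3)=-18.
So the global minimum of E is P(-1) + Q(3) + 2 = -1 − 18 + 2 = -17, attained at (-1, 3).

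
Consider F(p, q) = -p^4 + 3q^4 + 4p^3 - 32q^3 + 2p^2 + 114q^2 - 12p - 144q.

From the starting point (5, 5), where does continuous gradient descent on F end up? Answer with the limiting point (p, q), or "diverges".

diverges

F is separable, so gradient descent decouples: p follows -∂F/∂p, q follows -∂F/∂q.
∂F/∂p = -4(p - 3)(p - 1)(p + 1); at p=5 this is -192, so p increases.
∂F/∂q = 12(q - 4)(q - 3)(q - 1); at q=5 this is 96, so q decreases.
The p-coordinate has no critical point in that direction and runs off to infinity.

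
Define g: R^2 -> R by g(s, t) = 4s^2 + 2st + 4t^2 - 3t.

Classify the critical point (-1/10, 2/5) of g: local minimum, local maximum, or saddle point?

The Hessian of g is constant: H = [[8, 2], [2, 8]].
det(H) = 8·8 − 2² = 60.
det(H) > 0 and tr(H) = 16 > 0, so H is positive definite and the point is a local minimum.

local minimum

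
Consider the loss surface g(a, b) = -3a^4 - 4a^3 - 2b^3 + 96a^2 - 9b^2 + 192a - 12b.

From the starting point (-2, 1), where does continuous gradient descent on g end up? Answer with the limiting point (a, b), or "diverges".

diverges

g is separable, so gradient descent decouples: a follows -∂g/∂a, b follows -∂g/∂b.
∂g/∂a = -12(a - 4)(a + 1)(a + 4); at a=-2 this is -144, so a increases.
∂g/∂b = -6(b + 1)(b + 2); at b=1 this is -36, so b increases.
The b-coordinate has no critical point in that direction and runs off to infinity.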